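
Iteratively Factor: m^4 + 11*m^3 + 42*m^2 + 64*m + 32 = (m + 4)*(m^3 + 7*m^2 + 14*m + 8) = (m + 2)*(m + 4)*(m^2 + 5*m + 4) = (m + 2)*(m + 4)^2*(m + 1)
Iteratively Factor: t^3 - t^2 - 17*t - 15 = (t + 1)*(t^2 - 2*t - 15) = (t - 5)*(t + 1)*(t + 3)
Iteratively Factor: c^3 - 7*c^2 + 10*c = (c)*(c^2 - 7*c + 10) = c*(c - 5)*(c - 2)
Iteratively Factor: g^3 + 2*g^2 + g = (g + 1)*(g^2 + g) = g*(g + 1)*(g + 1)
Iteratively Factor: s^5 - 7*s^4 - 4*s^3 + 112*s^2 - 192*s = (s - 4)*(s^4 - 3*s^3 - 16*s^2 + 48*s) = (s - 4)*(s + 4)*(s^3 - 7*s^2 + 12*s) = (s - 4)*(s - 3)*(s + 4)*(s^2 - 4*s) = s*(s - 4)*(s - 3)*(s + 4)*(s - 4)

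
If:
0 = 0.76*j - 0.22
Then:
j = 0.29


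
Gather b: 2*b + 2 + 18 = 2*b + 20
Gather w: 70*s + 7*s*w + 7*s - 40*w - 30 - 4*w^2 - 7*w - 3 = 77*s - 4*w^2 + w*(7*s - 47) - 33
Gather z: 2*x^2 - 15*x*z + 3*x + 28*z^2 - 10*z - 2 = 2*x^2 + 3*x + 28*z^2 + z*(-15*x - 10) - 2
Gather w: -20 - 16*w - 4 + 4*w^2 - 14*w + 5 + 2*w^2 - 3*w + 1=6*w^2 - 33*w - 18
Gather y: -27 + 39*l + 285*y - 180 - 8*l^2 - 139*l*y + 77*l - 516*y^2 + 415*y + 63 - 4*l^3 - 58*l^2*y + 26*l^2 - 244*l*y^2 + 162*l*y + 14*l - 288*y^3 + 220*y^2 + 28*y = -4*l^3 + 18*l^2 + 130*l - 288*y^3 + y^2*(-244*l - 296) + y*(-58*l^2 + 23*l + 728) - 144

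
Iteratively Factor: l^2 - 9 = (l - 3)*(l + 3)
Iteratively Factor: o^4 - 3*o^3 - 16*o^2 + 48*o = (o)*(o^3 - 3*o^2 - 16*o + 48) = o*(o - 4)*(o^2 + o - 12) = o*(o - 4)*(o + 4)*(o - 3)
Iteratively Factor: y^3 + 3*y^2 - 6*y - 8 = (y + 4)*(y^2 - y - 2) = (y + 1)*(y + 4)*(y - 2)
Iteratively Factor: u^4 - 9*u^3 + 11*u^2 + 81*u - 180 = (u - 5)*(u^3 - 4*u^2 - 9*u + 36) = (u - 5)*(u - 4)*(u^2 - 9) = (u - 5)*(u - 4)*(u + 3)*(u - 3)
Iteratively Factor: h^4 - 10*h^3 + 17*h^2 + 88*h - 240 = (h - 4)*(h^3 - 6*h^2 - 7*h + 60) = (h - 5)*(h - 4)*(h^2 - h - 12) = (h - 5)*(h - 4)^2*(h + 3)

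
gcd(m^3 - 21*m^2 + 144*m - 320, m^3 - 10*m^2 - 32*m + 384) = m^2 - 16*m + 64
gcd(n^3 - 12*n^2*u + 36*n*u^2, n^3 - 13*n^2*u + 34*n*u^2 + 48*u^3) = -n + 6*u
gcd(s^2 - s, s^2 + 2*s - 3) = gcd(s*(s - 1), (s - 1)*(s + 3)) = s - 1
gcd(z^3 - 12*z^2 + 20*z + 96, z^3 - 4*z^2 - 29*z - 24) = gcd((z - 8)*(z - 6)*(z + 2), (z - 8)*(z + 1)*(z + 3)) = z - 8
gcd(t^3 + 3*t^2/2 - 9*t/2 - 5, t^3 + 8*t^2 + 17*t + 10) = t + 1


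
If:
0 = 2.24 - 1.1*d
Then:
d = 2.04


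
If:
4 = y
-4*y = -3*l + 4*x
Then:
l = 4*x/3 + 16/3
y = 4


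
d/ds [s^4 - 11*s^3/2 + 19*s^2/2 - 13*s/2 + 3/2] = 4*s^3 - 33*s^2/2 + 19*s - 13/2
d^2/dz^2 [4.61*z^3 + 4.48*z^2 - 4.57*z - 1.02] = 27.66*z + 8.96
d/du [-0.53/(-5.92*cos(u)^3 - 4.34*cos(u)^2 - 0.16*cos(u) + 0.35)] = (9.4128*cos(u)^2 + 4.6004*cos(u) + 0.0848)*sin(u)/(5.92*cos(u)^3 + 4.34*cos(u)^2 + 0.16*cos(u) - 0.35)^2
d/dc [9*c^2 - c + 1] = 18*c - 1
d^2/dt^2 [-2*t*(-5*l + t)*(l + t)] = 16*l - 12*t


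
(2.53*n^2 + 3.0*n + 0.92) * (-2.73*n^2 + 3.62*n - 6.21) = -6.9069*n^4 + 0.9686*n^3 - 7.3629*n^2 - 15.2996*n - 5.7132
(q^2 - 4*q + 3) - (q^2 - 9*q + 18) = 5*q - 15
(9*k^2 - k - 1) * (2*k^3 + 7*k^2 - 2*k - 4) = 18*k^5 + 61*k^4 - 27*k^3 - 41*k^2 + 6*k + 4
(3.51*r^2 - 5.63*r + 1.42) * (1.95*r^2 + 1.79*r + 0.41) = 6.8445*r^4 - 4.6956*r^3 - 5.8696*r^2 + 0.2335*r + 0.5822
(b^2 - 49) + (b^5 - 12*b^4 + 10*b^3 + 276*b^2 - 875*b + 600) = b^5 - 12*b^4 + 10*b^3 + 277*b^2 - 875*b + 551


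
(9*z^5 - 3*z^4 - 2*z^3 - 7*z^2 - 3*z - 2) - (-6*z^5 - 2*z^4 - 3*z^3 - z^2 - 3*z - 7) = 15*z^5 - z^4 + z^3 - 6*z^2 + 5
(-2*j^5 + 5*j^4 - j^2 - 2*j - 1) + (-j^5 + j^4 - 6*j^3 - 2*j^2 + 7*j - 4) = -3*j^5 + 6*j^4 - 6*j^3 - 3*j^2 + 5*j - 5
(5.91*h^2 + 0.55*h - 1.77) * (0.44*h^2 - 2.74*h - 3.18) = 2.6004*h^4 - 15.9514*h^3 - 21.0796*h^2 + 3.1008*h + 5.6286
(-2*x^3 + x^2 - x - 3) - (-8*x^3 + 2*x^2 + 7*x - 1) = 6*x^3 - x^2 - 8*x - 2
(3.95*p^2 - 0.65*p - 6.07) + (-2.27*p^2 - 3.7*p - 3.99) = 1.68*p^2 - 4.35*p - 10.06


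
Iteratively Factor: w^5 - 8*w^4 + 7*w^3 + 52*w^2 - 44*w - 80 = (w + 1)*(w^4 - 9*w^3 + 16*w^2 + 36*w - 80) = (w - 5)*(w + 1)*(w^3 - 4*w^2 - 4*w + 16) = (w - 5)*(w + 1)*(w + 2)*(w^2 - 6*w + 8) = (w - 5)*(w - 4)*(w + 1)*(w + 2)*(w - 2)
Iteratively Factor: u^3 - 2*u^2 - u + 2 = (u + 1)*(u^2 - 3*u + 2) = (u - 1)*(u + 1)*(u - 2)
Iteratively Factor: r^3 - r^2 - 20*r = (r - 5)*(r^2 + 4*r) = r*(r - 5)*(r + 4)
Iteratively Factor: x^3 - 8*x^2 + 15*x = (x - 3)*(x^2 - 5*x) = x*(x - 3)*(x - 5)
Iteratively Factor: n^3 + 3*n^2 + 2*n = (n + 2)*(n^2 + n) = n*(n + 2)*(n + 1)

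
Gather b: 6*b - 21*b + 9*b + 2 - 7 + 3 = -6*b - 2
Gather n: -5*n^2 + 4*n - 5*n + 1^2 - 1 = -5*n^2 - n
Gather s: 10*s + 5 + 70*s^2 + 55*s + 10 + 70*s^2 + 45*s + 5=140*s^2 + 110*s + 20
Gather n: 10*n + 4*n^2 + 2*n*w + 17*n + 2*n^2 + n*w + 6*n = 6*n^2 + n*(3*w + 33)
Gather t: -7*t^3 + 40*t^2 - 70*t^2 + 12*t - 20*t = -7*t^3 - 30*t^2 - 8*t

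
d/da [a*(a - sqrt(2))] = 2*a - sqrt(2)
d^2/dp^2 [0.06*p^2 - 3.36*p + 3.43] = 0.120000000000000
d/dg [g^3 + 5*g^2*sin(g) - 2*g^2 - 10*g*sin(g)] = 5*g^2*cos(g) + 3*g^2 - 10*sqrt(2)*g*cos(g + pi/4) - 4*g - 10*sin(g)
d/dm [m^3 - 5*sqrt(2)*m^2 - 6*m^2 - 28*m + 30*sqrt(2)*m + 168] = 3*m^2 - 10*sqrt(2)*m - 12*m - 28 + 30*sqrt(2)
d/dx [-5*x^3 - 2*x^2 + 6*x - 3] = -15*x^2 - 4*x + 6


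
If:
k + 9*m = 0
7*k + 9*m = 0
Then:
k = 0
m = 0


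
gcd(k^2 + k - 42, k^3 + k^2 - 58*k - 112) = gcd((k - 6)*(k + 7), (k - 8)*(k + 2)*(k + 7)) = k + 7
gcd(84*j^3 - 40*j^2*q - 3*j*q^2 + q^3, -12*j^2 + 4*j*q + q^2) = -12*j^2 + 4*j*q + q^2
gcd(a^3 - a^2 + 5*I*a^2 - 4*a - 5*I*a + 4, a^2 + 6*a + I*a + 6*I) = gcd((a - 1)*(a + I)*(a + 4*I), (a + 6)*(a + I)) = a + I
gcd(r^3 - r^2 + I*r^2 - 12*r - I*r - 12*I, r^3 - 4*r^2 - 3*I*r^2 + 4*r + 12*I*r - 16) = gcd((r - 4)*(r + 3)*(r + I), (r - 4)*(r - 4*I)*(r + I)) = r^2 + r*(-4 + I) - 4*I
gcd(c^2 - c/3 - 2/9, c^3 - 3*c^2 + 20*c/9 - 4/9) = c - 2/3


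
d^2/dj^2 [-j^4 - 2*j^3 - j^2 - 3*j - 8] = -12*j^2 - 12*j - 2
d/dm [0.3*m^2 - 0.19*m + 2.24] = 0.6*m - 0.19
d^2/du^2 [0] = 0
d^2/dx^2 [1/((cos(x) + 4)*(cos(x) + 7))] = (-4*sin(x)^4 + 11*sin(x)^2 + 1397*cos(x)/4 - 33*cos(3*x)/4 + 179)/((cos(x) + 4)^3*(cos(x) + 7)^3)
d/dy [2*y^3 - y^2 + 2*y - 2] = 6*y^2 - 2*y + 2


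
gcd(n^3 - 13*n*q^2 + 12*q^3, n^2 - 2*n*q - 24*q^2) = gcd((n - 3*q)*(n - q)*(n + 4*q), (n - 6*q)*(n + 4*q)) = n + 4*q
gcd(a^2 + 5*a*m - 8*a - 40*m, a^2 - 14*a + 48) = a - 8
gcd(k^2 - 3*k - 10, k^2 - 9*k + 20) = k - 5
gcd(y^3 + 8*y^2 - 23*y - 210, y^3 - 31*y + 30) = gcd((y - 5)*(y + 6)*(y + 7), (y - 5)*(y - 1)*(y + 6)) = y^2 + y - 30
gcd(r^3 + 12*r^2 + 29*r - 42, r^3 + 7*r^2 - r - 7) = r^2 + 6*r - 7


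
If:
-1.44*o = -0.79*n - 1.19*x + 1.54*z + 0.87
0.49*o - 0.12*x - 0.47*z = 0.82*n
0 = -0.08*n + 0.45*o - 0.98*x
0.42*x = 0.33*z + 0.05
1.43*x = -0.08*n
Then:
No Solution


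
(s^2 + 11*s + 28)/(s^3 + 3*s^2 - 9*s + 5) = (s^2 + 11*s + 28)/(s^3 + 3*s^2 - 9*s + 5)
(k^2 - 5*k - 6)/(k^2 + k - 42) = (k + 1)/(k + 7)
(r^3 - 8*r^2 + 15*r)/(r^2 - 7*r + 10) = r*(r - 3)/(r - 2)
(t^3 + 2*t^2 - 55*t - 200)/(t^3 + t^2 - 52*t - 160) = (t + 5)/(t + 4)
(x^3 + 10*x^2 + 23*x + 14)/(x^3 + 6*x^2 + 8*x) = (x^2 + 8*x + 7)/(x*(x + 4))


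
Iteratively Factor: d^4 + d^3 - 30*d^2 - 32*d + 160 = (d - 5)*(d^3 + 6*d^2 - 32) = (d - 5)*(d - 2)*(d^2 + 8*d + 16) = (d - 5)*(d - 2)*(d + 4)*(d + 4)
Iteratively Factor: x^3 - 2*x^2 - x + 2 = (x + 1)*(x^2 - 3*x + 2) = (x - 1)*(x + 1)*(x - 2)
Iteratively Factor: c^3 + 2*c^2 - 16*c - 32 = (c + 2)*(c^2 - 16) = (c + 2)*(c + 4)*(c - 4)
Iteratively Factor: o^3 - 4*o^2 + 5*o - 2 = (o - 1)*(o^2 - 3*o + 2) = (o - 1)^2*(o - 2)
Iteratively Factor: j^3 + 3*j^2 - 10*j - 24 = (j + 2)*(j^2 + j - 12) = (j + 2)*(j + 4)*(j - 3)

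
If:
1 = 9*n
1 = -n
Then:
No Solution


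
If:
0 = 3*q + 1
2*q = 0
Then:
No Solution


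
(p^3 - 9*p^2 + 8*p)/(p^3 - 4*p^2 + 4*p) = (p^2 - 9*p + 8)/(p^2 - 4*p + 4)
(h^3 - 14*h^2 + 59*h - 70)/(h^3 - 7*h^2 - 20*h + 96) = (h^3 - 14*h^2 + 59*h - 70)/(h^3 - 7*h^2 - 20*h + 96)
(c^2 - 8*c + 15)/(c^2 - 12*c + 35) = (c - 3)/(c - 7)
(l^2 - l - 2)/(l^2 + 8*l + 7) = (l - 2)/(l + 7)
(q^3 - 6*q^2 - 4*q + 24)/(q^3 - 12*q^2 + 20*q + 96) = (q - 2)/(q - 8)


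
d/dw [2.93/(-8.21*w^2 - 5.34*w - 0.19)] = (48.1106*w + 15.6462)/(8.21*w^2 + 5.34*w + 0.19)^2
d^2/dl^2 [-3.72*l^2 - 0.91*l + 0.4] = -7.44000000000000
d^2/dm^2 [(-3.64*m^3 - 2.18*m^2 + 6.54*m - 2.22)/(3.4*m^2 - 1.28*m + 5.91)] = (1.13686837721616e-13*m^5 - 2.8421709430404e-14*m^4 + 266.586848*m^3 + 274.065552*m^2 - 1493.349624*m + 28.603932)/(39.304*m^6 - 44.3904*m^5 + 221.67048*m^4 - 156.419072*m^3 + 385.315452*m^2 - 134.123904*m + 206.425071)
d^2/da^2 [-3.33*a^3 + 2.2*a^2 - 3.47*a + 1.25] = 4.4 - 19.98*a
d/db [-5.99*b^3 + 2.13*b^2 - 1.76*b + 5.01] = -17.97*b^2 + 4.26*b - 1.76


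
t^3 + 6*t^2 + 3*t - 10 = (t - 1)*(t + 2)*(t + 5)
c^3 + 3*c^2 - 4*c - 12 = (c - 2)*(c + 2)*(c + 3)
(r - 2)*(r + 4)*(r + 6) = r^3 + 8*r^2 + 4*r - 48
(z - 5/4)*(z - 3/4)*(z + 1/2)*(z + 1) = z^4 - z^3/2 - 25*z^2/16 + 13*z/32 + 15/32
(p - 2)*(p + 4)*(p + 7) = p^3 + 9*p^2 + 6*p - 56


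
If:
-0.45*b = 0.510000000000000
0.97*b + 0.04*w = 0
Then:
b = -1.13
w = 27.48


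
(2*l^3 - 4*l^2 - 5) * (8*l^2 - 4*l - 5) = 16*l^5 - 40*l^4 + 6*l^3 - 20*l^2 + 20*l + 25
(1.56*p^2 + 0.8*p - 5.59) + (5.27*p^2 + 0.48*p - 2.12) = 6.83*p^2 + 1.28*p - 7.71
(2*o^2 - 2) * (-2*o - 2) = -4*o^3 - 4*o^2 + 4*o + 4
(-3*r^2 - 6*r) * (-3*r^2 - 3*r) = 9*r^4 + 27*r^3 + 18*r^2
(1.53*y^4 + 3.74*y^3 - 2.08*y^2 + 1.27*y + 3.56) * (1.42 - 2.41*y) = -3.6873*y^5 - 6.8408*y^4 + 10.3236*y^3 - 6.0143*y^2 - 6.7762*y + 5.0552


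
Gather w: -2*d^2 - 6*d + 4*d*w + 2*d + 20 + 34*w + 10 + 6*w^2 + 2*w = -2*d^2 - 4*d + 6*w^2 + w*(4*d + 36) + 30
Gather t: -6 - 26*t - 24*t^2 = -24*t^2 - 26*t - 6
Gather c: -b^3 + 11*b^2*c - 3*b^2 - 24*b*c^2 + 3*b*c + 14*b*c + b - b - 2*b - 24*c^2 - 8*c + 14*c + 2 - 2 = -b^3 - 3*b^2 - 2*b + c^2*(-24*b - 24) + c*(11*b^2 + 17*b + 6)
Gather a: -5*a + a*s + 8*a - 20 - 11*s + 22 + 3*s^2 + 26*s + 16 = a*(s + 3) + 3*s^2 + 15*s + 18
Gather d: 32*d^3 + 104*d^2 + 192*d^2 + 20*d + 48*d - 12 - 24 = 32*d^3 + 296*d^2 + 68*d - 36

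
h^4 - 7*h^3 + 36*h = h*(h - 6)*(h - 3)*(h + 2)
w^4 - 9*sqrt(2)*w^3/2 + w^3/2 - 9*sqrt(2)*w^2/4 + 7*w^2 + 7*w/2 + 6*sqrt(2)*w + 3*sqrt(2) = (w + 1/2)*(w - 3*sqrt(2))*(w - 2*sqrt(2))*(w + sqrt(2)/2)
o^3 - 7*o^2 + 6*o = o*(o - 6)*(o - 1)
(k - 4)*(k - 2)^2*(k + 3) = k^4 - 5*k^3 - 4*k^2 + 44*k - 48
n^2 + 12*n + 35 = (n + 5)*(n + 7)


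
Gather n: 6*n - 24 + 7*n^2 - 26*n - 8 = 7*n^2 - 20*n - 32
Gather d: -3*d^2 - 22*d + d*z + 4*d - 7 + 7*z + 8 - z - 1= -3*d^2 + d*(z - 18) + 6*z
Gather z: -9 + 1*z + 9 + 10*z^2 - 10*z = 10*z^2 - 9*z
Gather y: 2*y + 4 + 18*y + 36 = 20*y + 40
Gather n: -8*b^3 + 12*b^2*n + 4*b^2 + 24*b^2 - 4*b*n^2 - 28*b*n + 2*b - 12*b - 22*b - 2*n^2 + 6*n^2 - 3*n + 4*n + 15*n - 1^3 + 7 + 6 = -8*b^3 + 28*b^2 - 32*b + n^2*(4 - 4*b) + n*(12*b^2 - 28*b + 16) + 12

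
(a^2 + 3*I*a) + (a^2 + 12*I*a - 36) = 2*a^2 + 15*I*a - 36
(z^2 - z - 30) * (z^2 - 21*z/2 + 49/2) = z^4 - 23*z^3/2 + 5*z^2 + 581*z/2 - 735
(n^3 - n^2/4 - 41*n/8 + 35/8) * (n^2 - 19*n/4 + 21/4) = n^5 - 5*n^4 + 21*n^3/16 + 877*n^2/32 - 763*n/16 + 735/32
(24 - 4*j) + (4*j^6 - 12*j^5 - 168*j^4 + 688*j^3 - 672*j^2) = 4*j^6 - 12*j^5 - 168*j^4 + 688*j^3 - 672*j^2 - 4*j + 24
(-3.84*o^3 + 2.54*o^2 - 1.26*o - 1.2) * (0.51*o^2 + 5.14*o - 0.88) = -1.9584*o^5 - 18.4422*o^4 + 15.7922*o^3 - 9.3236*o^2 - 5.0592*o + 1.056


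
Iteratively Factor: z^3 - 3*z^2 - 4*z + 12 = (z + 2)*(z^2 - 5*z + 6) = (z - 2)*(z + 2)*(z - 3)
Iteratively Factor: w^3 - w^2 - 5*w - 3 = (w + 1)*(w^2 - 2*w - 3) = (w + 1)^2*(w - 3)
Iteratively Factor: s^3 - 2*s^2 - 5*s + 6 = (s - 1)*(s^2 - s - 6) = (s - 3)*(s - 1)*(s + 2)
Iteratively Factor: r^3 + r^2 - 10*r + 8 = (r - 1)*(r^2 + 2*r - 8) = (r - 2)*(r - 1)*(r + 4)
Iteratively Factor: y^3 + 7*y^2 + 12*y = (y + 4)*(y^2 + 3*y) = (y + 3)*(y + 4)*(y)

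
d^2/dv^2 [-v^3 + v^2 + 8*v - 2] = 2 - 6*v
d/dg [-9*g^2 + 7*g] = 7 - 18*g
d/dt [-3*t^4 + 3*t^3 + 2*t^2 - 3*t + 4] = -12*t^3 + 9*t^2 + 4*t - 3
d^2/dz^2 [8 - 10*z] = 0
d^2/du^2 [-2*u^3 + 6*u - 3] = -12*u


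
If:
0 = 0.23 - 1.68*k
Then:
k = 0.14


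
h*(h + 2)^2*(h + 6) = h^4 + 10*h^3 + 28*h^2 + 24*h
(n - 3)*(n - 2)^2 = n^3 - 7*n^2 + 16*n - 12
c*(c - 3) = c^2 - 3*c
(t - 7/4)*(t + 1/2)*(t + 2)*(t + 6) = t^4 + 27*t^3/4 + 9*t^2/8 - 22*t - 21/2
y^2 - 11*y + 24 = (y - 8)*(y - 3)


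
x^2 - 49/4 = (x - 7/2)*(x + 7/2)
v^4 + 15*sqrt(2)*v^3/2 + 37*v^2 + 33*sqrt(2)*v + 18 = (v + sqrt(2)/2)*(v + sqrt(2))*(v + 3*sqrt(2))^2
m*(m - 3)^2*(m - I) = m^4 - 6*m^3 - I*m^3 + 9*m^2 + 6*I*m^2 - 9*I*m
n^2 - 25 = (n - 5)*(n + 5)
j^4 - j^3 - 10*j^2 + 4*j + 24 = (j - 3)*(j - 2)*(j + 2)^2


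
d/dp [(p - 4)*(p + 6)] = 2*p + 2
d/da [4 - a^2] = -2*a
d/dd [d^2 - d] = 2*d - 1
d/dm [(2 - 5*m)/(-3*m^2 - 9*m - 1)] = (-15*m^2 + 12*m + 23)/(9*m^4 + 54*m^3 + 87*m^2 + 18*m + 1)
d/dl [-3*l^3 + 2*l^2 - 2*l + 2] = -9*l^2 + 4*l - 2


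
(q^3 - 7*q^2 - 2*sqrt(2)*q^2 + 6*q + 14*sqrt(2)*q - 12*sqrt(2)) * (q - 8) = q^4 - 15*q^3 - 2*sqrt(2)*q^3 + 30*sqrt(2)*q^2 + 62*q^2 - 124*sqrt(2)*q - 48*q + 96*sqrt(2)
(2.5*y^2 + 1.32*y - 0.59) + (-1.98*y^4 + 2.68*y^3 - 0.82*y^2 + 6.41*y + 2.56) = -1.98*y^4 + 2.68*y^3 + 1.68*y^2 + 7.73*y + 1.97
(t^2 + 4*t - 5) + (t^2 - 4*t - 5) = 2*t^2 - 10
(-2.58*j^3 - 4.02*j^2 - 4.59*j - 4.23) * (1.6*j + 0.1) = -4.128*j^4 - 6.69*j^3 - 7.746*j^2 - 7.227*j - 0.423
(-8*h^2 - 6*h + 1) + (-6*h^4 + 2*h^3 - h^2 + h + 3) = -6*h^4 + 2*h^3 - 9*h^2 - 5*h + 4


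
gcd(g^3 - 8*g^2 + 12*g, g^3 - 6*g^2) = g^2 - 6*g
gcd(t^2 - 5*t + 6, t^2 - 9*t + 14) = t - 2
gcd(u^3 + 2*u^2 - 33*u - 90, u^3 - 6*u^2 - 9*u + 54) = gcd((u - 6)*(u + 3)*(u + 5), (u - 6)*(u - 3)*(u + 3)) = u^2 - 3*u - 18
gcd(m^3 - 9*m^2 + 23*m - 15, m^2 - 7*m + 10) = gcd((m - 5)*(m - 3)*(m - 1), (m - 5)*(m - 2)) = m - 5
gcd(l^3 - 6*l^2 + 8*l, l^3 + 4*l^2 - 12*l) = l^2 - 2*l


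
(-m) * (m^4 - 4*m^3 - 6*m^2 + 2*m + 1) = -m^5 + 4*m^4 + 6*m^3 - 2*m^2 - m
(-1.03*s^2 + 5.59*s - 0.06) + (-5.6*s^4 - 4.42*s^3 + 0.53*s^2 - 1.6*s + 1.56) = -5.6*s^4 - 4.42*s^3 - 0.5*s^2 + 3.99*s + 1.5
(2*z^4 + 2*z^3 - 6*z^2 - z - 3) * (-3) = -6*z^4 - 6*z^3 + 18*z^2 + 3*z + 9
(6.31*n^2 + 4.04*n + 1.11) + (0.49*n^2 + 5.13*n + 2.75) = 6.8*n^2 + 9.17*n + 3.86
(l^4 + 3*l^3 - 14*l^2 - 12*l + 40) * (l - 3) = l^5 - 23*l^3 + 30*l^2 + 76*l - 120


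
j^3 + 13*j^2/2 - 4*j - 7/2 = (j - 1)*(j + 1/2)*(j + 7)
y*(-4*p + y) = -4*p*y + y^2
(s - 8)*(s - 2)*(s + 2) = s^3 - 8*s^2 - 4*s + 32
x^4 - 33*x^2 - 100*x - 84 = (x - 7)*(x + 2)^2*(x + 3)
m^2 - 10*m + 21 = (m - 7)*(m - 3)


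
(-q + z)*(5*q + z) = -5*q^2 + 4*q*z + z^2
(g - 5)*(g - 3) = g^2 - 8*g + 15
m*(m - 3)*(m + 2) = m^3 - m^2 - 6*m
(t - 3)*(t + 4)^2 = t^3 + 5*t^2 - 8*t - 48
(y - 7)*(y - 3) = y^2 - 10*y + 21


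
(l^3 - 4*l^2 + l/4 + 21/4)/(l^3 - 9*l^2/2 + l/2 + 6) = (l - 7/2)/(l - 4)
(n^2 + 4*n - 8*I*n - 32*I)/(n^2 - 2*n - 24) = (n - 8*I)/(n - 6)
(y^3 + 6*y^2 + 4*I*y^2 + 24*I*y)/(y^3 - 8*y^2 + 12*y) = (y^2 + y*(6 + 4*I) + 24*I)/(y^2 - 8*y + 12)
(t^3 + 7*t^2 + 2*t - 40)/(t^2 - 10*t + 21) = (t^3 + 7*t^2 + 2*t - 40)/(t^2 - 10*t + 21)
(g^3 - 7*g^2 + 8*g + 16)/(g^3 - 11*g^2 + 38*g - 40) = (g^2 - 3*g - 4)/(g^2 - 7*g + 10)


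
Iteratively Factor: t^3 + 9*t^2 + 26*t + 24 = (t + 3)*(t^2 + 6*t + 8) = (t + 2)*(t + 3)*(t + 4)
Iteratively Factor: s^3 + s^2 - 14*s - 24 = (s + 2)*(s^2 - s - 12) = (s - 4)*(s + 2)*(s + 3)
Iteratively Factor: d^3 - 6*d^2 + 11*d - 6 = (d - 1)*(d^2 - 5*d + 6) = (d - 2)*(d - 1)*(d - 3)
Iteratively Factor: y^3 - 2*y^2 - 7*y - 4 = (y - 4)*(y^2 + 2*y + 1) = (y - 4)*(y + 1)*(y + 1)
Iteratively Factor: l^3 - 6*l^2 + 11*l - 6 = (l - 2)*(l^2 - 4*l + 3) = (l - 2)*(l - 1)*(l - 3)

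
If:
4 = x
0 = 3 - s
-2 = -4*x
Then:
No Solution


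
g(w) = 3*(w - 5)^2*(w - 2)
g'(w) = 3*(w - 5)^2 + 3*(w - 2)*(2*w - 10) = 9*(w - 5)*(w - 3)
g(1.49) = -18.85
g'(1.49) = 47.70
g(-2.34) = -701.46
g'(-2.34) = 352.76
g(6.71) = 41.32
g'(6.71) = 57.10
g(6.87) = 51.09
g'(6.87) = 65.13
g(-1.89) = -554.00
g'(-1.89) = 303.23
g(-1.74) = -509.70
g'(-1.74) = 287.53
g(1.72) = -9.04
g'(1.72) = 37.79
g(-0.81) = -284.56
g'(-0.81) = 199.22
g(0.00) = -150.00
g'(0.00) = 135.00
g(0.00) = -150.00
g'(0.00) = 135.00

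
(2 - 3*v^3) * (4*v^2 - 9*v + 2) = -12*v^5 + 27*v^4 - 6*v^3 + 8*v^2 - 18*v + 4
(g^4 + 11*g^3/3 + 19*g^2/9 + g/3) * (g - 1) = g^5 + 8*g^4/3 - 14*g^3/9 - 16*g^2/9 - g/3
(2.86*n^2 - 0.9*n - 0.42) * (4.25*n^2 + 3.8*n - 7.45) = 12.155*n^4 + 7.043*n^3 - 26.512*n^2 + 5.109*n + 3.129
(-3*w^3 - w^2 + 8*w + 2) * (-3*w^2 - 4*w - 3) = 9*w^5 + 15*w^4 - 11*w^3 - 35*w^2 - 32*w - 6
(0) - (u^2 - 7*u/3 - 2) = -u^2 + 7*u/3 + 2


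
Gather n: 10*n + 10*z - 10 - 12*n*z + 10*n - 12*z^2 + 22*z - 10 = n*(20 - 12*z) - 12*z^2 + 32*z - 20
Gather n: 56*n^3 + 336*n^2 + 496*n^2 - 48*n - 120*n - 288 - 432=56*n^3 + 832*n^2 - 168*n - 720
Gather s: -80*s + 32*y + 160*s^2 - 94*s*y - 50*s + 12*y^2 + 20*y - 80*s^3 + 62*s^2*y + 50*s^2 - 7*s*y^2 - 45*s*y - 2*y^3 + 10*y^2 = -80*s^3 + s^2*(62*y + 210) + s*(-7*y^2 - 139*y - 130) - 2*y^3 + 22*y^2 + 52*y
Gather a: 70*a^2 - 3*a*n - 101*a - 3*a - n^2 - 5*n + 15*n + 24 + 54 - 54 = 70*a^2 + a*(-3*n - 104) - n^2 + 10*n + 24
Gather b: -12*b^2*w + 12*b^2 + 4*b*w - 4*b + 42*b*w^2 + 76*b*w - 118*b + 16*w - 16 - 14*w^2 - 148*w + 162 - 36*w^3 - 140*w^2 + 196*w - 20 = b^2*(12 - 12*w) + b*(42*w^2 + 80*w - 122) - 36*w^3 - 154*w^2 + 64*w + 126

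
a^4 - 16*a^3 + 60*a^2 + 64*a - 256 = (a - 8)^2*(a - 2)*(a + 2)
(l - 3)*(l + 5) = l^2 + 2*l - 15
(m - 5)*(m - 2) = m^2 - 7*m + 10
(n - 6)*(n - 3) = n^2 - 9*n + 18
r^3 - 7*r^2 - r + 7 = (r - 7)*(r - 1)*(r + 1)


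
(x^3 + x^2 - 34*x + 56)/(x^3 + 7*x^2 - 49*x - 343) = (x^2 - 6*x + 8)/(x^2 - 49)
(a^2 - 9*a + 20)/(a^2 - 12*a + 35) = (a - 4)/(a - 7)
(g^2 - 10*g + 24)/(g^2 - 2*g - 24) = (g - 4)/(g + 4)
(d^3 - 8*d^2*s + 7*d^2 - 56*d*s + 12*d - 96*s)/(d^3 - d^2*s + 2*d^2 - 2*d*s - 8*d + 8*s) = (-d^2 + 8*d*s - 3*d + 24*s)/(-d^2 + d*s + 2*d - 2*s)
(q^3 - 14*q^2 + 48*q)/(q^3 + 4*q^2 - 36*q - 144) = q*(q - 8)/(q^2 + 10*q + 24)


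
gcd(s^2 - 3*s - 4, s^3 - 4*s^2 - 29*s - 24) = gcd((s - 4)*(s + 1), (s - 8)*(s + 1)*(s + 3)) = s + 1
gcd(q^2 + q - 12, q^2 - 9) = q - 3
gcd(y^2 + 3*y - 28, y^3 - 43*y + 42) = y + 7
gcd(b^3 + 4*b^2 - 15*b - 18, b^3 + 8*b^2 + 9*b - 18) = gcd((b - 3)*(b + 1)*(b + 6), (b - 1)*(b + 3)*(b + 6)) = b + 6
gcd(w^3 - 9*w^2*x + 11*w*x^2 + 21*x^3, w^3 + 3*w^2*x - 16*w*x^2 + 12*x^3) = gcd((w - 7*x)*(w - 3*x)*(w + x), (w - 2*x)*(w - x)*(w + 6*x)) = 1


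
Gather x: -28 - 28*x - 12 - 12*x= -40*x - 40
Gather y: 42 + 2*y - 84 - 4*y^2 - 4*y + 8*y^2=4*y^2 - 2*y - 42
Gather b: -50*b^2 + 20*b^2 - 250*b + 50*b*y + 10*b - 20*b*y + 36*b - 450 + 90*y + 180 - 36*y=-30*b^2 + b*(30*y - 204) + 54*y - 270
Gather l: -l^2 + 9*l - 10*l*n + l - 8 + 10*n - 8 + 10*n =-l^2 + l*(10 - 10*n) + 20*n - 16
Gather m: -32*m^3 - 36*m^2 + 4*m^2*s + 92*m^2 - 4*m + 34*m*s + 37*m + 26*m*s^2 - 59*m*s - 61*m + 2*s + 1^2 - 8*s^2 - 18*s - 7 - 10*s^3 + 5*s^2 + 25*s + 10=-32*m^3 + m^2*(4*s + 56) + m*(26*s^2 - 25*s - 28) - 10*s^3 - 3*s^2 + 9*s + 4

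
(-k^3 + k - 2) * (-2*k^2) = 2*k^5 - 2*k^3 + 4*k^2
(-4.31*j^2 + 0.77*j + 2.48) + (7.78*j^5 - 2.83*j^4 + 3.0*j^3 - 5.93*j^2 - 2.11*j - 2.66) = 7.78*j^5 - 2.83*j^4 + 3.0*j^3 - 10.24*j^2 - 1.34*j - 0.18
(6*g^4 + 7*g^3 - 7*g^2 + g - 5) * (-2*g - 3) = -12*g^5 - 32*g^4 - 7*g^3 + 19*g^2 + 7*g + 15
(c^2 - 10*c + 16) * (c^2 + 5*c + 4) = c^4 - 5*c^3 - 30*c^2 + 40*c + 64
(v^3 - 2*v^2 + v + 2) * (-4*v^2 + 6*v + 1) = -4*v^5 + 14*v^4 - 15*v^3 - 4*v^2 + 13*v + 2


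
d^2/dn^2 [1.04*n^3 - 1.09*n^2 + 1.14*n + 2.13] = 6.24*n - 2.18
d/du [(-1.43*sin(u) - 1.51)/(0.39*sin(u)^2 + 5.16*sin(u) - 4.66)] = (0.5577*sin(u)^2 + 1.1778*sin(u) + 14.4554)*cos(u)/(0.1521*sin(u)^4 + 4.0248*sin(u)^3 + 22.9908*sin(u)^2 - 48.0912*sin(u) + 21.7156)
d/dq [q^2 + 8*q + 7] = 2*q + 8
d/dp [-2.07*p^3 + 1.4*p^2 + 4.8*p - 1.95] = -6.21*p^2 + 2.8*p + 4.8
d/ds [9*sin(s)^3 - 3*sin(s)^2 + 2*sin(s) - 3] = (27*sin(s)^2 - 6*sin(s) + 2)*cos(s)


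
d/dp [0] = 0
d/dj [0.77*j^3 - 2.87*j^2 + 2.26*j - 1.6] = 2.31*j^2 - 5.74*j + 2.26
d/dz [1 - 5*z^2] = -10*z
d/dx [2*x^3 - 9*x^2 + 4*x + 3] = 6*x^2 - 18*x + 4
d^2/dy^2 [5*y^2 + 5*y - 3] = 10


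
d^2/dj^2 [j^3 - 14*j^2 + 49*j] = 6*j - 28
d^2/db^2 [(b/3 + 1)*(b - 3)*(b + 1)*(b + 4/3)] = 4*b^2 + 14*b/3 - 46/9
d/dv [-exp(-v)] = exp(-v)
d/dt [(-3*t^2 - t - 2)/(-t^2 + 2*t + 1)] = (-7*t^2 - 10*t + 3)/(t^4 - 4*t^3 + 2*t^2 + 4*t + 1)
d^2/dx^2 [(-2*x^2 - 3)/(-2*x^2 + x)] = 2*(4*x^3 + 36*x^2 - 18*x + 3)/(x^3*(8*x^3 - 12*x^2 + 6*x - 1))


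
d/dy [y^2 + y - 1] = 2*y + 1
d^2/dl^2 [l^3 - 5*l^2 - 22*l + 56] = 6*l - 10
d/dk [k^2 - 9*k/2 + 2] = 2*k - 9/2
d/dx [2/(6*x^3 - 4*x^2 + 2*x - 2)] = (-9*x^2 + 4*x - 1)/(3*x^3 - 2*x^2 + x - 1)^2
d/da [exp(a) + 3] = exp(a)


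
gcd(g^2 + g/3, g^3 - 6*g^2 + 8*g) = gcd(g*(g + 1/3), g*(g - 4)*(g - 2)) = g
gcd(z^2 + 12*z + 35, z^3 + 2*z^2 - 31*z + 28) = z + 7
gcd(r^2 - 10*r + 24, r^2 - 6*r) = r - 6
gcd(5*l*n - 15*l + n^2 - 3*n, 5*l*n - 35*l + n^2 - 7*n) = 5*l + n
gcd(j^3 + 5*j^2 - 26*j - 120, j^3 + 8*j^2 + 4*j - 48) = j^2 + 10*j + 24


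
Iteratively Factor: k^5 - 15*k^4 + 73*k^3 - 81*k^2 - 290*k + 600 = (k - 5)*(k^4 - 10*k^3 + 23*k^2 + 34*k - 120) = (k - 5)*(k + 2)*(k^3 - 12*k^2 + 47*k - 60) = (k - 5)*(k - 4)*(k + 2)*(k^2 - 8*k + 15) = (k - 5)*(k - 4)*(k - 3)*(k + 2)*(k - 5)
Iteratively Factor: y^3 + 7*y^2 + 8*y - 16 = (y + 4)*(y^2 + 3*y - 4) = (y + 4)^2*(y - 1)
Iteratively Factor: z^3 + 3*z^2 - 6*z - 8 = (z + 4)*(z^2 - z - 2) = (z - 2)*(z + 4)*(z + 1)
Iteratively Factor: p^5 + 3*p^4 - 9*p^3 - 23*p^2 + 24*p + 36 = (p - 2)*(p^4 + 5*p^3 + p^2 - 21*p - 18) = (p - 2)*(p + 3)*(p^3 + 2*p^2 - 5*p - 6) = (p - 2)*(p + 3)^2*(p^2 - p - 2) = (p - 2)*(p + 1)*(p + 3)^2*(p - 2)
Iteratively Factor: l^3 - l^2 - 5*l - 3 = (l + 1)*(l^2 - 2*l - 3) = (l + 1)^2*(l - 3)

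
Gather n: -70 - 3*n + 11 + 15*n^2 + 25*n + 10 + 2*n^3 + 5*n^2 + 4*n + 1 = 2*n^3 + 20*n^2 + 26*n - 48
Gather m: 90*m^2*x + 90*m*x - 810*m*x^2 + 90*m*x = 90*m^2*x + m*(-810*x^2 + 180*x)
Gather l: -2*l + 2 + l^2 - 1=l^2 - 2*l + 1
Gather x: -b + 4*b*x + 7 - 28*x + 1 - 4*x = -b + x*(4*b - 32) + 8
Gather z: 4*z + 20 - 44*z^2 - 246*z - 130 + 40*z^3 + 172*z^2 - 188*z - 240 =40*z^3 + 128*z^2 - 430*z - 350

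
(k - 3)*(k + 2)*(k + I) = k^3 - k^2 + I*k^2 - 6*k - I*k - 6*I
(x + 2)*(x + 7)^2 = x^3 + 16*x^2 + 77*x + 98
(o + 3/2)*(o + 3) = o^2 + 9*o/2 + 9/2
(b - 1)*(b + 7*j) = b^2 + 7*b*j - b - 7*j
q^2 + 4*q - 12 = (q - 2)*(q + 6)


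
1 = 1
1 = 1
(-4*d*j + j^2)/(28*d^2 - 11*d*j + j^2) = -j/(7*d - j)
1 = 1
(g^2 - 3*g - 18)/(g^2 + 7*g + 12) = (g - 6)/(g + 4)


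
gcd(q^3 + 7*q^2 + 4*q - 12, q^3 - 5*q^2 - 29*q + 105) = 1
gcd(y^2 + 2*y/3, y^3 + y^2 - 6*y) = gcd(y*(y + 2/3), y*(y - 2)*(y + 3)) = y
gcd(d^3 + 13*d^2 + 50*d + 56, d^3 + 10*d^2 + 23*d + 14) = d^2 + 9*d + 14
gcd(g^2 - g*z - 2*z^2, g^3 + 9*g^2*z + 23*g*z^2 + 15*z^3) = g + z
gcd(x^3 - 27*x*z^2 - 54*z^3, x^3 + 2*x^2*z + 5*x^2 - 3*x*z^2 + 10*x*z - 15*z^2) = x + 3*z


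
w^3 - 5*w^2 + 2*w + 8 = (w - 4)*(w - 2)*(w + 1)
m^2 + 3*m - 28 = (m - 4)*(m + 7)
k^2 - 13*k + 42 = (k - 7)*(k - 6)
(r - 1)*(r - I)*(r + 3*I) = r^3 - r^2 + 2*I*r^2 + 3*r - 2*I*r - 3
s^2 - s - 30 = (s - 6)*(s + 5)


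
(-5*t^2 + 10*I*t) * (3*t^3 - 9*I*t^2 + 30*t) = -15*t^5 + 75*I*t^4 - 60*t^3 + 300*I*t^2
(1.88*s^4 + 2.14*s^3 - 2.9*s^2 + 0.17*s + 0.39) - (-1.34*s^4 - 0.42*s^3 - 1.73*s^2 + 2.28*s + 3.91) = 3.22*s^4 + 2.56*s^3 - 1.17*s^2 - 2.11*s - 3.52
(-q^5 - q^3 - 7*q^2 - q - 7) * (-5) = 5*q^5 + 5*q^3 + 35*q^2 + 5*q + 35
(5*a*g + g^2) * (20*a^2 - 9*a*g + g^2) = 100*a^3*g - 25*a^2*g^2 - 4*a*g^3 + g^4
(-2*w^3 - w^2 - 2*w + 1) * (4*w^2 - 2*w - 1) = -8*w^5 - 4*w^3 + 9*w^2 - 1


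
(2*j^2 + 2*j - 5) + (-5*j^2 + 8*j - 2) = -3*j^2 + 10*j - 7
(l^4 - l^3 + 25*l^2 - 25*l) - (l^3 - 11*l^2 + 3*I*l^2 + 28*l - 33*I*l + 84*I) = l^4 - 2*l^3 + 36*l^2 - 3*I*l^2 - 53*l + 33*I*l - 84*I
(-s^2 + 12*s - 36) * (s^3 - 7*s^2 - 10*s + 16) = -s^5 + 19*s^4 - 110*s^3 + 116*s^2 + 552*s - 576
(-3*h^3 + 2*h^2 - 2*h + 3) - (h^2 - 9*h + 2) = -3*h^3 + h^2 + 7*h + 1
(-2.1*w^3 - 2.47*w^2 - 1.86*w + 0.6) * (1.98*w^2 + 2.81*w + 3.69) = -4.158*w^5 - 10.7916*w^4 - 18.3725*w^3 - 13.1529*w^2 - 5.1774*w + 2.214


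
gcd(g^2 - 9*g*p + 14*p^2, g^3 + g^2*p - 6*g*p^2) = -g + 2*p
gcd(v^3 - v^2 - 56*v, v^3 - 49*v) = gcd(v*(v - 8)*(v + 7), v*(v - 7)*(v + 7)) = v^2 + 7*v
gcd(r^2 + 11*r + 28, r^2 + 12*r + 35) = r + 7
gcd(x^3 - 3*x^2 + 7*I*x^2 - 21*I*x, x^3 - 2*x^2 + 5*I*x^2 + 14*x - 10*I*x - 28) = x + 7*I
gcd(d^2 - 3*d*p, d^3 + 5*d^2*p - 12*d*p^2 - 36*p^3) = -d + 3*p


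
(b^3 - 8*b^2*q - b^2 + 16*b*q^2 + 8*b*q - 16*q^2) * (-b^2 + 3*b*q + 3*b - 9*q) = -b^5 + 11*b^4*q + 4*b^4 - 40*b^3*q^2 - 44*b^3*q - 3*b^3 + 48*b^2*q^3 + 160*b^2*q^2 + 33*b^2*q - 192*b*q^3 - 120*b*q^2 + 144*q^3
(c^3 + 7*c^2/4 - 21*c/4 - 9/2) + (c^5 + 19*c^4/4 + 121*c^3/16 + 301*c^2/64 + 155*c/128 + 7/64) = c^5 + 19*c^4/4 + 137*c^3/16 + 413*c^2/64 - 517*c/128 - 281/64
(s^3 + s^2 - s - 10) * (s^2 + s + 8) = s^5 + 2*s^4 + 8*s^3 - 3*s^2 - 18*s - 80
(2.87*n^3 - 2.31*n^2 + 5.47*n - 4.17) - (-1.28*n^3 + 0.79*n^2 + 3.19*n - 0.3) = 4.15*n^3 - 3.1*n^2 + 2.28*n - 3.87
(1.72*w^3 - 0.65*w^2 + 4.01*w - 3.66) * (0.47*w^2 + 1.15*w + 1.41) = 0.8084*w^5 + 1.6725*w^4 + 3.5624*w^3 + 1.9748*w^2 + 1.4451*w - 5.1606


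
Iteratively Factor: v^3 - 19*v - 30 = (v + 2)*(v^2 - 2*v - 15) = (v - 5)*(v + 2)*(v + 3)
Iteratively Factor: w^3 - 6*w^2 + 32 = (w - 4)*(w^2 - 2*w - 8) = (w - 4)*(w + 2)*(w - 4)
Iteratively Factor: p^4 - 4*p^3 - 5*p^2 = (p)*(p^3 - 4*p^2 - 5*p) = p*(p + 1)*(p^2 - 5*p) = p^2*(p + 1)*(p - 5)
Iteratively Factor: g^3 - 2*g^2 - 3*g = (g)*(g^2 - 2*g - 3) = g*(g - 3)*(g + 1)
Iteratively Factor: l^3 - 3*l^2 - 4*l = (l - 4)*(l^2 + l) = (l - 4)*(l + 1)*(l)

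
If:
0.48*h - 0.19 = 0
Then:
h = 0.40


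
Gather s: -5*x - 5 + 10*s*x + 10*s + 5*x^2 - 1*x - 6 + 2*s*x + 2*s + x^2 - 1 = s*(12*x + 12) + 6*x^2 - 6*x - 12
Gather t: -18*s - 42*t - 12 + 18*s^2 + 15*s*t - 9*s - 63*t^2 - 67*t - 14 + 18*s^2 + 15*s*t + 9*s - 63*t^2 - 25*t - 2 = 36*s^2 - 18*s - 126*t^2 + t*(30*s - 134) - 28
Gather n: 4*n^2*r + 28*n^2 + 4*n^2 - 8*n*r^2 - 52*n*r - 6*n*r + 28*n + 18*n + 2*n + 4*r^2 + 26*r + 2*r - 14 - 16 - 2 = n^2*(4*r + 32) + n*(-8*r^2 - 58*r + 48) + 4*r^2 + 28*r - 32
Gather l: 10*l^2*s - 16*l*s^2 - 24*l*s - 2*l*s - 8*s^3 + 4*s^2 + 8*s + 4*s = 10*l^2*s + l*(-16*s^2 - 26*s) - 8*s^3 + 4*s^2 + 12*s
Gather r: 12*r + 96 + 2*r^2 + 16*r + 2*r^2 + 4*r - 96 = 4*r^2 + 32*r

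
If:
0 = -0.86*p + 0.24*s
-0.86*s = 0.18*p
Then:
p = 0.00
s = 0.00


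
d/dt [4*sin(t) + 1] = 4*cos(t)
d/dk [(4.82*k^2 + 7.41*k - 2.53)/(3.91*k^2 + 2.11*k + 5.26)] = (-18.8029*k^2 + 70.491*k + 44.3149)/(15.2881*k^4 + 16.5002*k^3 + 45.5853*k^2 + 22.1972*k + 27.6676)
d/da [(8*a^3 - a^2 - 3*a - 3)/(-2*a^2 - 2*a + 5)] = (-16*a^4 - 32*a^3 + 116*a^2 - 22*a - 21)/(4*a^4 + 8*a^3 - 16*a^2 - 20*a + 25)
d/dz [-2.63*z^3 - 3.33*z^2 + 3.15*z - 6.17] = -7.89*z^2 - 6.66*z + 3.15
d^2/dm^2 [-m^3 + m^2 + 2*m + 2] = 2 - 6*m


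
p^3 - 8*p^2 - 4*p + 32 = (p - 8)*(p - 2)*(p + 2)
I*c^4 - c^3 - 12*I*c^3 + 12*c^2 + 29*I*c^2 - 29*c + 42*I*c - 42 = (c - 7)*(c - 6)*(c + I)*(I*c + I)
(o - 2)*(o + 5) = o^2 + 3*o - 10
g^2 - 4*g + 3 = (g - 3)*(g - 1)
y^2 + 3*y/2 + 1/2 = (y + 1/2)*(y + 1)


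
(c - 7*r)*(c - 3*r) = c^2 - 10*c*r + 21*r^2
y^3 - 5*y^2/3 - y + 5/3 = (y - 5/3)*(y - 1)*(y + 1)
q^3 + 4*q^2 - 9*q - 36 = (q - 3)*(q + 3)*(q + 4)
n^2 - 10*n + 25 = (n - 5)^2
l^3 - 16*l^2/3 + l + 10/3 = (l - 5)*(l - 1)*(l + 2/3)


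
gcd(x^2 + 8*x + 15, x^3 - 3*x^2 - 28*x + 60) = x + 5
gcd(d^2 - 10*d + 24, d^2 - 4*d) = d - 4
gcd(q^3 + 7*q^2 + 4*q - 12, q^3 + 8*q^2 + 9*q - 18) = q^2 + 5*q - 6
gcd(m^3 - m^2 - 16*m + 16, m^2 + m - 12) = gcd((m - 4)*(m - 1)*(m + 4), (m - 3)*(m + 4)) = m + 4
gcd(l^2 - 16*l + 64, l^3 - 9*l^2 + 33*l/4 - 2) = l - 8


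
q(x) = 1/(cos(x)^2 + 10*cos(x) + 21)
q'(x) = (2*sin(x)*cos(x) + 10*sin(x))/(cos(x)^2 + 10*cos(x) + 21)^2 = 2*(cos(x) + 5)*sin(x)/(cos(x)^2 + 10*cos(x) + 21)^2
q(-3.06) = 0.08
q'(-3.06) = -0.00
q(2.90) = 0.08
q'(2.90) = 0.01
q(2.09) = 0.06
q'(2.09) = 0.03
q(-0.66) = 0.03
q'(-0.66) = -0.01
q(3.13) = 0.08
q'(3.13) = 0.00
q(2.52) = 0.07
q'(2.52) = 0.03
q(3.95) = 0.07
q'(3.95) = -0.03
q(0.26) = 0.03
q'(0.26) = 0.00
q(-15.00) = 0.07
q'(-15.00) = -0.03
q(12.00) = 0.03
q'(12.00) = -0.00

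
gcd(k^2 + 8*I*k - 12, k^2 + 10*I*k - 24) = k + 6*I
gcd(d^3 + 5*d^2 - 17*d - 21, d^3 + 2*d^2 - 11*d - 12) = d^2 - 2*d - 3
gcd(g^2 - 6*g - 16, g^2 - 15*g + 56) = g - 8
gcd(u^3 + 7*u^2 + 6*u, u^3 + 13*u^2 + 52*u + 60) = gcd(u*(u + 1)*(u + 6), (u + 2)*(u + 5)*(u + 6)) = u + 6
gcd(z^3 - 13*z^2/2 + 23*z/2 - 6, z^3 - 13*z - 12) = z - 4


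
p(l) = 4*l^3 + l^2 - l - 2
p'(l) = 12*l^2 + 2*l - 1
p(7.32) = 1613.16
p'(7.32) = 656.63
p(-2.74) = -74.04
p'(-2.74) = 83.61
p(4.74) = 441.71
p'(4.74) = 278.09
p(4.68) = 425.24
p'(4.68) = 271.19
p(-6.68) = -1143.01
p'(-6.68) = 521.11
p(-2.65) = -66.77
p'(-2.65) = 77.97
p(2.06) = 35.15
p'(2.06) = 54.04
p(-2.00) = -28.00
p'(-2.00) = 43.00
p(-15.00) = -13262.00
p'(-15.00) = 2669.00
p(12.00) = 7042.00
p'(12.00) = 1751.00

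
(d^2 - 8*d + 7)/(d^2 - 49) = (d - 1)/(d + 7)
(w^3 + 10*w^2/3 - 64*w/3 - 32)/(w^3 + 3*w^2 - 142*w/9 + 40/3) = 3*(3*w^2 - 8*w - 16)/(9*w^2 - 27*w + 20)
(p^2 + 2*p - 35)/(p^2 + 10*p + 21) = (p - 5)/(p + 3)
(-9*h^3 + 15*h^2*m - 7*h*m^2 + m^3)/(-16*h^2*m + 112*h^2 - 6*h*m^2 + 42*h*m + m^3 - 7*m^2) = (9*h^3 - 15*h^2*m + 7*h*m^2 - m^3)/(16*h^2*m - 112*h^2 + 6*h*m^2 - 42*h*m - m^3 + 7*m^2)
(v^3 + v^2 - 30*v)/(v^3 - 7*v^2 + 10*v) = (v + 6)/(v - 2)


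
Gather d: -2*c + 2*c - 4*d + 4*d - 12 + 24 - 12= 0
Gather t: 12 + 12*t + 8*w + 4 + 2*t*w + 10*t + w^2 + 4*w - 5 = t*(2*w + 22) + w^2 + 12*w + 11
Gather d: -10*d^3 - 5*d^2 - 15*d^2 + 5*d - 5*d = -10*d^3 - 20*d^2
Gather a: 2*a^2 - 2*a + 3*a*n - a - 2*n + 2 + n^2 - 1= 2*a^2 + a*(3*n - 3) + n^2 - 2*n + 1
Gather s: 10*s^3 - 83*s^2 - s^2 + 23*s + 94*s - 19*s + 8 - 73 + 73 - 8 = 10*s^3 - 84*s^2 + 98*s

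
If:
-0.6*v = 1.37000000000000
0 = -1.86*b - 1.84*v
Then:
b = 2.26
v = -2.28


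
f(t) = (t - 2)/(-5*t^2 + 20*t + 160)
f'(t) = (t - 2)*(10*t - 20)/(-5*t^2 + 20*t + 160)^2 + 1/(-5*t^2 + 20*t + 160)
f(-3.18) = -0.11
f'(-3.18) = 0.15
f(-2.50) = -0.06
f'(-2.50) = 0.05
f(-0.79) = -0.02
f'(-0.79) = 0.01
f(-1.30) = -0.03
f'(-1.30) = 0.01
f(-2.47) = -0.06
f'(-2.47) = 0.04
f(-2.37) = -0.05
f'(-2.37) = 0.04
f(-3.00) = -0.09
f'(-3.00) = 0.10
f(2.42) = 0.00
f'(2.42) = 0.01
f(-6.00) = 0.06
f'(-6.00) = 0.03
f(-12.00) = 0.02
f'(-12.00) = 0.00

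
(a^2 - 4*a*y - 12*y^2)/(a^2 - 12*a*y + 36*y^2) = (-a - 2*y)/(-a + 6*y)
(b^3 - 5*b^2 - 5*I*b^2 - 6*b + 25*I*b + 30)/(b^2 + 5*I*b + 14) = (b^2 - b*(5 + 3*I) + 15*I)/(b + 7*I)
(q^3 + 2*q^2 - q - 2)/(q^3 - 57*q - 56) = (q^2 + q - 2)/(q^2 - q - 56)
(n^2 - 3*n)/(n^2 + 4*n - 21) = n/(n + 7)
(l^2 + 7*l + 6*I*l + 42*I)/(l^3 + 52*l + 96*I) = (l + 7)/(l^2 - 6*I*l + 16)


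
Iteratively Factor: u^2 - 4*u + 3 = (u - 1)*(u - 3)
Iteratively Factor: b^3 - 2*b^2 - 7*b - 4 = (b + 1)*(b^2 - 3*b - 4) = (b - 4)*(b + 1)*(b + 1)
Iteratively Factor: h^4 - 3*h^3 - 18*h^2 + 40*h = (h - 2)*(h^3 - h^2 - 20*h) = (h - 5)*(h - 2)*(h^2 + 4*h) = h*(h - 5)*(h - 2)*(h + 4)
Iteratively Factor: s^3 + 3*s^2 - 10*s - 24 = (s + 2)*(s^2 + s - 12) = (s - 3)*(s + 2)*(s + 4)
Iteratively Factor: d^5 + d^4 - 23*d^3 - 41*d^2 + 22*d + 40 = (d - 1)*(d^4 + 2*d^3 - 21*d^2 - 62*d - 40) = (d - 1)*(d + 4)*(d^3 - 2*d^2 - 13*d - 10) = (d - 1)*(d + 2)*(d + 4)*(d^2 - 4*d - 5) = (d - 5)*(d - 1)*(d + 2)*(d + 4)*(d + 1)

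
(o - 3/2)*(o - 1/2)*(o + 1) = o^3 - o^2 - 5*o/4 + 3/4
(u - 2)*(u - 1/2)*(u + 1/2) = u^3 - 2*u^2 - u/4 + 1/2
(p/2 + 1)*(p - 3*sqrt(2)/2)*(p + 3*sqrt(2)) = p^3/2 + p^2 + 3*sqrt(2)*p^2/4 - 9*p/2 + 3*sqrt(2)*p/2 - 9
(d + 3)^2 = d^2 + 6*d + 9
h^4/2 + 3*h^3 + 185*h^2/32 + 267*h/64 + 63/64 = (h/2 + 1/4)*(h + 3/4)*(h + 7/4)*(h + 3)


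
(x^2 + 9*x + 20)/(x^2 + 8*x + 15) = (x + 4)/(x + 3)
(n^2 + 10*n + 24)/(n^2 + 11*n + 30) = (n + 4)/(n + 5)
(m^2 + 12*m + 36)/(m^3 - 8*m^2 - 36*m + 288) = (m + 6)/(m^2 - 14*m + 48)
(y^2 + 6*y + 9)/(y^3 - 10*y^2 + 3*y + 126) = (y + 3)/(y^2 - 13*y + 42)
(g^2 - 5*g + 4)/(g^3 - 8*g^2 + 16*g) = (g - 1)/(g*(g - 4))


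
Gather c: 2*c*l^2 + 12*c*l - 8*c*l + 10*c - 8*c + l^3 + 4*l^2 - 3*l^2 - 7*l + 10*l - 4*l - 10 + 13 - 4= c*(2*l^2 + 4*l + 2) + l^3 + l^2 - l - 1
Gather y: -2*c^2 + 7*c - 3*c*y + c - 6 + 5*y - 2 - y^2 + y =-2*c^2 + 8*c - y^2 + y*(6 - 3*c) - 8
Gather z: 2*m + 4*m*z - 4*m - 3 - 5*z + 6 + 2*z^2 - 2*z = -2*m + 2*z^2 + z*(4*m - 7) + 3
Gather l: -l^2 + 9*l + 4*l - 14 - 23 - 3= -l^2 + 13*l - 40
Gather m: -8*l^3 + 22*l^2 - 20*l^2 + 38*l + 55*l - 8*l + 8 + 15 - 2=-8*l^3 + 2*l^2 + 85*l + 21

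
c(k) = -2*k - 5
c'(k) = -2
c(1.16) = -7.32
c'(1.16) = -2.00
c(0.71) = -6.42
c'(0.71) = -2.00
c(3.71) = -12.42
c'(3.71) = -2.00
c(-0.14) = -4.72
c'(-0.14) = -2.00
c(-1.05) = -2.90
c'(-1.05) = -2.00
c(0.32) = -5.64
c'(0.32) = -2.00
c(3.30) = -11.60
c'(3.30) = -2.00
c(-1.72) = -1.56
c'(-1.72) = -2.00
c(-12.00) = 19.00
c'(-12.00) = -2.00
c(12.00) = -29.00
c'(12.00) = -2.00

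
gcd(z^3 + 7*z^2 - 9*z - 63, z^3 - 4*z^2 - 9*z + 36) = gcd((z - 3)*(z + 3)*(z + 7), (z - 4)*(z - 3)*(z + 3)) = z^2 - 9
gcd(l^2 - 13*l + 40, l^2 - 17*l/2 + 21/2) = 1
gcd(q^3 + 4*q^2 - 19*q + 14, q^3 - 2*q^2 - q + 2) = q^2 - 3*q + 2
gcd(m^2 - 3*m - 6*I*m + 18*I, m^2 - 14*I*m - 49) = 1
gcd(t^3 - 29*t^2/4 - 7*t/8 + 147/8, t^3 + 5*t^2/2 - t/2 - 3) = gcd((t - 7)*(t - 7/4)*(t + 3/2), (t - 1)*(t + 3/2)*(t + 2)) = t + 3/2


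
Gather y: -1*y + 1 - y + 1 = 2 - 2*y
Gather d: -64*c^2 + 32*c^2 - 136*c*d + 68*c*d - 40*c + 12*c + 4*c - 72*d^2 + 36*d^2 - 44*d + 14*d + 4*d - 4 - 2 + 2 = -32*c^2 - 24*c - 36*d^2 + d*(-68*c - 26) - 4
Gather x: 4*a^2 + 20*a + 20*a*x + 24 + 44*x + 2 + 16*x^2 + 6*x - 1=4*a^2 + 20*a + 16*x^2 + x*(20*a + 50) + 25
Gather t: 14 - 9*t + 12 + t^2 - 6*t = t^2 - 15*t + 26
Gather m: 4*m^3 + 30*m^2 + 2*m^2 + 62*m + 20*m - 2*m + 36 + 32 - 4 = 4*m^3 + 32*m^2 + 80*m + 64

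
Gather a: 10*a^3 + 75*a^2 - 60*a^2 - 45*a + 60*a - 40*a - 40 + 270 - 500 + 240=10*a^3 + 15*a^2 - 25*a - 30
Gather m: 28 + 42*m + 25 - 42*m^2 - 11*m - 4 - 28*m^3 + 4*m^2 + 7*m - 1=-28*m^3 - 38*m^2 + 38*m + 48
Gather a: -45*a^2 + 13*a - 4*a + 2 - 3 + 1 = -45*a^2 + 9*a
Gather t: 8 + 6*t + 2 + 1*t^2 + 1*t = t^2 + 7*t + 10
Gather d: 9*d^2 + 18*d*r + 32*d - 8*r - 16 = 9*d^2 + d*(18*r + 32) - 8*r - 16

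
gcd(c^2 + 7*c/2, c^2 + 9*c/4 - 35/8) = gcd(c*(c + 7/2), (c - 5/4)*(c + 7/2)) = c + 7/2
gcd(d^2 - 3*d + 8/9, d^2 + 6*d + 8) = 1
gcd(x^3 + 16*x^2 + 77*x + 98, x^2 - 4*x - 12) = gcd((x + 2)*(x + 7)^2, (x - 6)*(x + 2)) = x + 2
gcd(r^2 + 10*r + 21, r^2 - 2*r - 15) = r + 3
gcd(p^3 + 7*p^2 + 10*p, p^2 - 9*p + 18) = 1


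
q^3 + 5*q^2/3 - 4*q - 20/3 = (q - 2)*(q + 5/3)*(q + 2)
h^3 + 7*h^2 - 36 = (h - 2)*(h + 3)*(h + 6)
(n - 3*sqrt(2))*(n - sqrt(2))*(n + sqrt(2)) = n^3 - 3*sqrt(2)*n^2 - 2*n + 6*sqrt(2)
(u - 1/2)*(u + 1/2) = u^2 - 1/4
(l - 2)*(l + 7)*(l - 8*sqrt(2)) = l^3 - 8*sqrt(2)*l^2 + 5*l^2 - 40*sqrt(2)*l - 14*l + 112*sqrt(2)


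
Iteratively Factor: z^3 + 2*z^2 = (z)*(z^2 + 2*z) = z*(z + 2)*(z)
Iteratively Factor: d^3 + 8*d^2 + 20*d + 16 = (d + 2)*(d^2 + 6*d + 8) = (d + 2)*(d + 4)*(d + 2)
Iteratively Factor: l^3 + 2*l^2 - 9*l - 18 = (l + 3)*(l^2 - l - 6) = (l - 3)*(l + 3)*(l + 2)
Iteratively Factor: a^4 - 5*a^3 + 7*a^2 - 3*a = (a)*(a^3 - 5*a^2 + 7*a - 3) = a*(a - 3)*(a^2 - 2*a + 1) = a*(a - 3)*(a - 1)*(a - 1)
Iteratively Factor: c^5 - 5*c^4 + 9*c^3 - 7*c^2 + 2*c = (c - 2)*(c^4 - 3*c^3 + 3*c^2 - c) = (c - 2)*(c - 1)*(c^3 - 2*c^2 + c) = (c - 2)*(c - 1)^2*(c^2 - c) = (c - 2)*(c - 1)^3*(c)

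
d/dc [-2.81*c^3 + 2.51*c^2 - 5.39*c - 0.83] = -8.43*c^2 + 5.02*c - 5.39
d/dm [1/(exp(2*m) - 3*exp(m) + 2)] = (3 - 2*exp(m))*exp(m)/(exp(2*m) - 3*exp(m) + 2)^2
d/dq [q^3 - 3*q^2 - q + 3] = 3*q^2 - 6*q - 1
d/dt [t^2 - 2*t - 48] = 2*t - 2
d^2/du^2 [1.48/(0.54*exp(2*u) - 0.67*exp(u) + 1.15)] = ((0.9916 - 3.1968*exp(u))*(0.54*exp(2*u) - 0.67*exp(u) + 1.15) + 1.48*(1.08*exp(u) - 0.67)*(2.16*exp(u) - 1.34)*exp(u))*exp(u)/(0.54*exp(2*u) - 0.67*exp(u) + 1.15)^3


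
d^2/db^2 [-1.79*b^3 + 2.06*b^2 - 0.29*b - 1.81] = 4.12 - 10.74*b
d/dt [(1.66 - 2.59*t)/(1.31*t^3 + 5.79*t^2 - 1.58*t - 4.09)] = (6.7858*t^3 + 8.4723*t^2 - 19.2228*t + 13.2159)/(1.7161*t^6 + 15.1698*t^5 + 29.3845*t^4 - 29.0122*t^3 - 44.8658*t^2 + 12.9244*t + 16.7281)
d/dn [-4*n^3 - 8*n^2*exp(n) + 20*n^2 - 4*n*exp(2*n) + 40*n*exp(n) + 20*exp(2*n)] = -8*n^2*exp(n) - 12*n^2 - 8*n*exp(2*n) + 24*n*exp(n) + 40*n + 36*exp(2*n) + 40*exp(n)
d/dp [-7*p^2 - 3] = -14*p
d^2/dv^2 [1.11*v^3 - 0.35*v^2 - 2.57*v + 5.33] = 6.66*v - 0.7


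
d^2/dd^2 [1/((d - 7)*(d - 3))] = 2*((d - 7)^2 + (d - 7)*(d - 3) + (d - 3)^2)/((d - 7)^3*(d - 3)^3)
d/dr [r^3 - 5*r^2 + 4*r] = 3*r^2 - 10*r + 4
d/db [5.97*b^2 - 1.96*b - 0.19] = 11.94*b - 1.96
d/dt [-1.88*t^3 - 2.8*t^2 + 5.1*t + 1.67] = -5.64*t^2 - 5.6*t + 5.1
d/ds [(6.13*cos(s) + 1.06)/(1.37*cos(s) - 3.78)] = 24.6236*sin(s)/(1.37*cos(s) - 3.78)^2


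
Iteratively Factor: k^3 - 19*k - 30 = (k + 2)*(k^2 - 2*k - 15) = (k - 5)*(k + 2)*(k + 3)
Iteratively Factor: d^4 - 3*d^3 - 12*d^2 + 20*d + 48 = (d + 2)*(d^3 - 5*d^2 - 2*d + 24) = (d + 2)^2*(d^2 - 7*d + 12) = (d - 3)*(d + 2)^2*(d - 4)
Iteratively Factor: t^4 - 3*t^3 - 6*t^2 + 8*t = (t + 2)*(t^3 - 5*t^2 + 4*t) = (t - 4)*(t + 2)*(t^2 - t) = (t - 4)*(t - 1)*(t + 2)*(t)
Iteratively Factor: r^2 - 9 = (r - 3)*(r + 3)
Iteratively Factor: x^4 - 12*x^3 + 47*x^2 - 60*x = (x)*(x^3 - 12*x^2 + 47*x - 60) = x*(x - 3)*(x^2 - 9*x + 20) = x*(x - 4)*(x - 3)*(x - 5)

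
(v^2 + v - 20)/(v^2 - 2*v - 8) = (v + 5)/(v + 2)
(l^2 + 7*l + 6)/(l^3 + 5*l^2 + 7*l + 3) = (l + 6)/(l^2 + 4*l + 3)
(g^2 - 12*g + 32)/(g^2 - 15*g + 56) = (g - 4)/(g - 7)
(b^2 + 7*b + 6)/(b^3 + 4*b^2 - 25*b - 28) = (b + 6)/(b^2 + 3*b - 28)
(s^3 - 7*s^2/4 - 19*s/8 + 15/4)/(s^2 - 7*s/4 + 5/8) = (2*s^2 - s - 6)/(2*s - 1)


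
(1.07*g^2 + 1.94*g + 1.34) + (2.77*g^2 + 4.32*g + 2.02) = 3.84*g^2 + 6.26*g + 3.36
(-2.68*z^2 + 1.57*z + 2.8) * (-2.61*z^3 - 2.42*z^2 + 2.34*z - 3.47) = 6.9948*z^5 + 2.3879*z^4 - 17.3786*z^3 + 6.1974*z^2 + 1.1041*z - 9.716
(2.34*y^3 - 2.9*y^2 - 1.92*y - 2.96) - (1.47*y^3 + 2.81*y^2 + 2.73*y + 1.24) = 0.87*y^3 - 5.71*y^2 - 4.65*y - 4.2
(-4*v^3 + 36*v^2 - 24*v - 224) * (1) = -4*v^3 + 36*v^2 - 24*v - 224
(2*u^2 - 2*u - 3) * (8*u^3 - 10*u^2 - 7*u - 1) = 16*u^5 - 36*u^4 - 18*u^3 + 42*u^2 + 23*u + 3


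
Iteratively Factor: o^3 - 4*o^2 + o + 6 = (o - 3)*(o^2 - o - 2) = (o - 3)*(o + 1)*(o - 2)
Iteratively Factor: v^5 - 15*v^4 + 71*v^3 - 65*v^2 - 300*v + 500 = (v - 2)*(v^4 - 13*v^3 + 45*v^2 + 25*v - 250) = (v - 5)*(v - 2)*(v^3 - 8*v^2 + 5*v + 50) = (v - 5)^2*(v - 2)*(v^2 - 3*v - 10) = (v - 5)^3*(v - 2)*(v + 2)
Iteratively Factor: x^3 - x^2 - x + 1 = (x - 1)*(x^2 - 1) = (x - 1)^2*(x + 1)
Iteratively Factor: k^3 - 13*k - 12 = (k - 4)*(k^2 + 4*k + 3) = (k - 4)*(k + 3)*(k + 1)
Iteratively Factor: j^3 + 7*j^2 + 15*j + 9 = (j + 3)*(j^2 + 4*j + 3) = (j + 1)*(j + 3)*(j + 3)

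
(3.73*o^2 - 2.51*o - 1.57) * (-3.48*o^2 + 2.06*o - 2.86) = -12.9804*o^4 + 16.4186*o^3 - 10.3748*o^2 + 3.9444*o + 4.4902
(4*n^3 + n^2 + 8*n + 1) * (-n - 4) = -4*n^4 - 17*n^3 - 12*n^2 - 33*n - 4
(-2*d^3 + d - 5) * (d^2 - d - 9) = -2*d^5 + 2*d^4 + 19*d^3 - 6*d^2 - 4*d + 45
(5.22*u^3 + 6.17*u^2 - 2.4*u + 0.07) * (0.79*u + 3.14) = 4.1238*u^4 + 21.2651*u^3 + 17.4778*u^2 - 7.4807*u + 0.2198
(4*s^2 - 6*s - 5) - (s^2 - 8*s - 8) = 3*s^2 + 2*s + 3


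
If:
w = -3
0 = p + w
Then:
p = 3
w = -3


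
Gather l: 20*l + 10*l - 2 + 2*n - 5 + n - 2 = 30*l + 3*n - 9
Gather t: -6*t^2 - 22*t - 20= -6*t^2 - 22*t - 20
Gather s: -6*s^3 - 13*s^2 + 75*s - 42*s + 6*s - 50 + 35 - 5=-6*s^3 - 13*s^2 + 39*s - 20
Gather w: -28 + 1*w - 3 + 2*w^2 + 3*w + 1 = 2*w^2 + 4*w - 30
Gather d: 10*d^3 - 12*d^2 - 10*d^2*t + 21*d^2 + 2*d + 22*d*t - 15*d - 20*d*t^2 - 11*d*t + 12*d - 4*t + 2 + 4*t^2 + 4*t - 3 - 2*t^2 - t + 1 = 10*d^3 + d^2*(9 - 10*t) + d*(-20*t^2 + 11*t - 1) + 2*t^2 - t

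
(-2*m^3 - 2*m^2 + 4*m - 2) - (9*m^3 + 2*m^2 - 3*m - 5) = -11*m^3 - 4*m^2 + 7*m + 3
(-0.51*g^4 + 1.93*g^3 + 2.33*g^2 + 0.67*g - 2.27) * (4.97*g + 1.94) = -2.5347*g^5 + 8.6027*g^4 + 15.3243*g^3 + 7.8501*g^2 - 9.9821*g - 4.4038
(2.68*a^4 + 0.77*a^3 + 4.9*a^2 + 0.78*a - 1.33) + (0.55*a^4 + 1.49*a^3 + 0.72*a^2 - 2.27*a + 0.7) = 3.23*a^4 + 2.26*a^3 + 5.62*a^2 - 1.49*a - 0.63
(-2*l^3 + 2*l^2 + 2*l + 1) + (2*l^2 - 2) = -2*l^3 + 4*l^2 + 2*l - 1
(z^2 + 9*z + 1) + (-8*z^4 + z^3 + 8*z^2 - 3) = -8*z^4 + z^3 + 9*z^2 + 9*z - 2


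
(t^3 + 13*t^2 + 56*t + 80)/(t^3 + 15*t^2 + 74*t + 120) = (t + 4)/(t + 6)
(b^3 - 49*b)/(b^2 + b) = (b^2 - 49)/(b + 1)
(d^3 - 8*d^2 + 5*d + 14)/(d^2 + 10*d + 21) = (d^3 - 8*d^2 + 5*d + 14)/(d^2 + 10*d + 21)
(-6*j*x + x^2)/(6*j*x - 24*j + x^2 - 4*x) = x*(-6*j + x)/(6*j*x - 24*j + x^2 - 4*x)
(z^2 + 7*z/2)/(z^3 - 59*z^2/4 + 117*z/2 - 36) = 2*z*(2*z + 7)/(4*z^3 - 59*z^2 + 234*z - 144)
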